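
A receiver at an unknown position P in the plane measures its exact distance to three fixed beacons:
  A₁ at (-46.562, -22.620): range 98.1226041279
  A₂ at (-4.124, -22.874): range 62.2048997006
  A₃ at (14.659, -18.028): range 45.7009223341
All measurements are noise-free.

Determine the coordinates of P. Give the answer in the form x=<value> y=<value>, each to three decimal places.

x=42.748 y=18.022

eq1: (x + 46.562)² + (y + 22.620)² = 98.1226041279²
eq2: (x + 4.124)² + (y + 22.874)² = 62.2048997006²
eq3: (x − 14.659)² + (y + 18.028)² = 45.7009223341²
eq2−eq3, eq2−eq1 (x²,y² cancel):
  37.566·x + 9.692·y = 1780.543058
  -84.876·x + 0.508·y = -3619.138902
det = 37.566·0.508 − 9.692·-84.876 = 841.701720
x = (1780.543058·0.508 − 9.692·-3619.138902) / 841.701720 = 42.748172
y = (37.566·-3619.138902 − 1780.543058·-84.876) / 841.701720 = 18.021587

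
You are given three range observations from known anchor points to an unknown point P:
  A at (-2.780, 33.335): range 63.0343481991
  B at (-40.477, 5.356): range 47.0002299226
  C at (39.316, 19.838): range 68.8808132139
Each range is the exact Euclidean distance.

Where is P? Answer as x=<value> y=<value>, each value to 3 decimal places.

eq1: (x + 2.780)² + (y − 33.335)² = 63.0343481991²
eq2: (x + 40.477)² + (y − 5.356)² = 47.0002299226²
eq3: (x − 39.316)² + (y − 19.838)² = 68.8808132139²
eq1−eq2, eq1−eq3 (x²,y² cancel):
  -75.394·x − 55.958·y = 2312.431080
  84.192·x − 26.994·y = 49.106099
det = -75.394·-26.994 − -55.958·84.192 = 6746.401572
x = (2312.431080·-26.994 − -55.958·49.106099) / 6746.401572 = -8.845291
y = (-75.394·49.106099 − 2312.431080·84.192) / 6746.401572 = -29.406862

x=-8.845 y=-29.407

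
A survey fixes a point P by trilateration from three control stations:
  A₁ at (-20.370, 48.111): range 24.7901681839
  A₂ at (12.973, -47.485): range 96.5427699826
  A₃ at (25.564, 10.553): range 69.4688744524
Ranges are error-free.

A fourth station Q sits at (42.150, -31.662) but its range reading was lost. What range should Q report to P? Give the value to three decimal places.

eq1: (x + 20.370)² + (y − 48.111)² = 24.7901681839²
eq2: (x − 12.973)² + (y + 47.485)² = 96.5427699826²
eq3: (x − 25.564)² + (y − 10.553)² = 69.4688744524²
eq2−eq3, eq2−eq1 (x²,y² cancel):
  25.182·x + 116.076·y = 2836.341869
  -66.686·x + 191.192·y = 9012.435264
det = 25.182·191.192 − 116.076·-66.686 = 12555.241080
x = (2836.341869·191.192 − 116.076·9012.435264) / 12555.241080 = -40.129979
y = (25.182·9012.435264 − 2836.341869·-66.686) / 12555.241080 = 33.141175
|P − Q| = √((-40.129979 − 42.150)² + (33.141175 − -31.662)²) = 104.735125

104.735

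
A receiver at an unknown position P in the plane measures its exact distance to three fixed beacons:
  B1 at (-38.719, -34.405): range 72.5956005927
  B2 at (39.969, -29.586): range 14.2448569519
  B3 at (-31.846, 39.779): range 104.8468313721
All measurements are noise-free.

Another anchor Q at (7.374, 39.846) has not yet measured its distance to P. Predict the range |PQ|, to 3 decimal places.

eq1: (x + 38.719)² + (y + 34.405)² = 72.5956005927²
eq2: (x − 39.969)² + (y + 29.586)² = 14.2448569519²
eq3: (x + 31.846)² + (y − 39.779)² = 104.8468313721²
eq2−eq1, eq2−eq3 (x²,y² cancel):
  -157.376·x − 9.638·y = -4857.192647
  -143.630·x + 138.730·y = -10666.257899
det = -157.376·138.730 − -9.638·-143.630 = -23217.078420
x = (-4857.192647·138.730 − -9.638·-10666.257899) / -23217.078420 = 33.451226
y = (-157.376·-10666.257899 − -4857.192647·-143.630) / -23217.078420 = -42.252277
|P − Q| = √((33.451226 − 7.374)² + (-42.252277 − 39.846)²) = 86.140285

86.140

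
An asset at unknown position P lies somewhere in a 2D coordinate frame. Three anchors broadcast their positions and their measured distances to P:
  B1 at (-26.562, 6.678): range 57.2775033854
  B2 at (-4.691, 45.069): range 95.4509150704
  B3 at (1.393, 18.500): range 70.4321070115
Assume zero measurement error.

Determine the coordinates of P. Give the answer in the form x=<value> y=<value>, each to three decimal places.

x=-16.302 y=-49.673

eq1: (x + 26.562)² + (y − 6.678)² = 57.2775033854²
eq2: (x + 4.691)² + (y − 45.069)² = 95.4509150704²
eq3: (x − 1.393)² + (y − 18.500)² = 70.4321070115²
eq1−eq3, eq1−eq2 (x²,y² cancel):
  55.910·x + 23.644·y = -2085.914383
  43.742·x + 76.782·y = -4527.080080
det = 55.910·76.782 − 23.644·43.742 = 3258.645772
x = (-2085.914383·76.782 − 23.644·-4527.080080) / 3258.645772 = -16.301986
y = (55.910·-4527.080080 − -2085.914383·43.742) / 3258.645772 = -49.673083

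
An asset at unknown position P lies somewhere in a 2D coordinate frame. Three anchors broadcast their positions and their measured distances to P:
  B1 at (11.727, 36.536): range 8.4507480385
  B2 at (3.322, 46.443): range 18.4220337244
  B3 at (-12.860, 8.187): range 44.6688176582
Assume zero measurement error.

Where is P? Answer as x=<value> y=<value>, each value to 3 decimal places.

x=19.945 y=38.504

eq1: (x − 11.727)² + (y − 36.536)² = 8.4507480385²
eq2: (x − 3.322)² + (y − 46.443)² = 18.4220337244²
eq3: (x + 12.860)² + (y − 8.187)² = 44.6688176582²
eq2−eq3, eq2−eq1 (x²,y² cancel):
  -32.364·x − 76.512·y = -3591.513308
  16.810·x − 19.814·y = -427.629924
det = -32.364·-19.814 − -76.512·16.810 = 1927.427016
x = (-3591.513308·-19.814 − -76.512·-427.629924) / 1927.427016 = 19.945463
y = (-32.364·-427.629924 − -3591.513308·16.810) / 1927.427016 = 38.503743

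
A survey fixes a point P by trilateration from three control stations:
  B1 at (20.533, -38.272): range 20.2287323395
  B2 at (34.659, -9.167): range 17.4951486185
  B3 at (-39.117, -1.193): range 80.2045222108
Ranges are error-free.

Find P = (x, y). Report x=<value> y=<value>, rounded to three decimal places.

eq1: (x − 20.533)² + (y + 38.272)² = 20.2287323395²
eq2: (x − 34.659)² + (y + 9.167)² = 17.4951486185²
eq3: (x + 39.117)² + (y + 1.193)² = 80.2045222108²
eq2−eq1, eq2−eq3 (x²,y² cancel):
  -28.252·x − 58.210·y = 497.948516
  -147.552·x + 15.948·y = -5880.402390
det = -28.252·15.948 − -58.210·-147.552 = -9039.564816
x = (497.948516·15.948 − -58.210·-5880.402390) / -9039.564816 = 36.988168
y = (-28.252·-5880.402390 − 497.948516·-147.552) / -9039.564816 = -26.506412

x=36.988 y=-26.506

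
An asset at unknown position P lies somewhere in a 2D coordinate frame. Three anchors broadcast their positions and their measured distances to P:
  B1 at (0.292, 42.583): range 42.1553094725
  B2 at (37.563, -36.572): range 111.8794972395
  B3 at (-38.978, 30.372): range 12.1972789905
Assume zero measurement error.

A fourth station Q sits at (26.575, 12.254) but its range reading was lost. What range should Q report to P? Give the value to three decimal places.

eq1: (x − 0.292)² + (y − 42.583)² = 42.1553094725²
eq2: (x − 37.563)² + (y + 36.572)² = 111.8794972395²
eq3: (x + 38.978)² + (y − 30.372)² = 12.1972789905²
eq1−eq2, eq1−eq3 (x²,y² cancel):
  74.542·x − 158.310·y = -9804.858786
  -78.540·x − 24.422·y = 2256.642217
det = 74.542·-24.422 − -158.310·-78.540 = -14254.132124
x = (-9804.858786·-24.422 − -158.310·2256.642217) / -14254.132124 = -41.861776
y = (74.542·2256.642217 − -9804.858786·-78.540) / -14254.132124 = 42.223475
|P − Q| = √((-41.861776 − 26.575)² + (42.223475 − 12.254)²) = 74.711189

74.711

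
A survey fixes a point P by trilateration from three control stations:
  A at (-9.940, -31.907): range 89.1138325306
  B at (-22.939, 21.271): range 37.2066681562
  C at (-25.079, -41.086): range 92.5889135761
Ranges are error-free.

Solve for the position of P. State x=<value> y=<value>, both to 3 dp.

x=-48.228 y=48.562

eq1: (x + 9.940)² + (y + 31.907)² = 89.1138325306²
eq2: (x + 22.939)² + (y − 21.271)² = 37.2066681562²
eq3: (x + 25.079)² + (y + 41.086)² = 92.5889135761²
eq2−eq1, eq2−eq3 (x²,y² cancel):
  25.998·x − 106.356·y = -6418.731906
  -4.280·x − 124.714·y = -5850.008287
det = 25.998·-124.714 − -106.356·-4.280 = -3697.518252
x = (-6418.731906·-124.714 − -106.356·-5850.008287) / -3697.518252 = -48.227551
y = (25.998·-5850.008287 − -6418.731906·-4.280) / -3697.518252 = 48.562489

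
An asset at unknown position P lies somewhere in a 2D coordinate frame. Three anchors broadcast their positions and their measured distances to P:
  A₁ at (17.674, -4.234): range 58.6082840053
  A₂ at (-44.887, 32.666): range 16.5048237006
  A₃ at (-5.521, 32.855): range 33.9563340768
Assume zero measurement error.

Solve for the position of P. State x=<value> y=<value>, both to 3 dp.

eq1: (x − 17.674)² + (y + 4.234)² = 58.6082840053²
eq2: (x + 44.887)² + (y − 32.666)² = 16.5048237006²
eq3: (x + 5.521)² + (y − 32.855)² = 33.9563340768²
eq1−eq3, eq1−eq2 (x²,y² cancel):
  -46.390·x + 74.178·y = 3061.533764
  -125.122·x + 73.800·y = 5914.135042
det = -46.390·73.800 − 74.178·-125.122 = 5857.717716
x = (3061.533764·73.800 − 74.178·5914.135042) / 5857.717716 = -36.320889
y = (-46.390·5914.135042 − 3061.533764·-125.122) / 5857.717716 = 18.558167

x=-36.321 y=18.558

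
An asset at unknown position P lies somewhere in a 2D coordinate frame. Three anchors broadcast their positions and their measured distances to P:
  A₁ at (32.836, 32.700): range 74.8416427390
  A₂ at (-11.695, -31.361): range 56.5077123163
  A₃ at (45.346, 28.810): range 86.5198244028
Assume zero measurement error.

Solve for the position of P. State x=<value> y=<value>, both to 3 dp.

x=-40.406 y=17.309

eq1: (x − 32.836)² + (y − 32.700)² = 74.8416427390²
eq2: (x + 11.695)² + (y + 31.361)² = 56.5077123163²
eq3: (x − 45.346)² + (y − 28.810)² = 86.5198244028²
eq1−eq3, eq1−eq2 (x²,y² cancel):
  25.020·x − 7.780·y = -1145.625607
  -89.062·x − 128.122·y = 1380.942387
det = 25.020·-128.122 − -7.780·-89.062 = -3898.514800
x = (-1145.625607·-128.122 − -7.780·1380.942387) / -3898.514800 = -40.406048
y = (25.020·1380.942387 − -1145.625607·-89.062) / -3898.514800 = 17.309292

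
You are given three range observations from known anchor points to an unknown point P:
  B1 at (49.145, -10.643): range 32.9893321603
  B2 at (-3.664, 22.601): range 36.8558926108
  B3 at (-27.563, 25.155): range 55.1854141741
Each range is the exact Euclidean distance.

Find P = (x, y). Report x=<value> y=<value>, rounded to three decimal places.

x=16.230 y=-8.424

eq1: (x − 49.145)² + (y + 10.643)² = 32.9893321603²
eq2: (x + 3.664)² + (y − 22.601)² = 36.8558926108²
eq3: (x + 27.563)² + (y − 25.155)² = 55.1854141741²
eq2−eq1, eq2−eq3 (x²,y² cancel):
  105.618·x − 66.488·y = 2274.335161
  -47.798·x + 5.108·y = -818.810220
det = 105.618·5.108 − -66.488·-47.798 = -2638.496680
x = (2274.335161·5.108 − -66.488·-818.810220) / -2638.496680 = 16.230360
y = (105.618·-818.810220 − 2274.335161·-47.798) / -2638.496680 = -8.424333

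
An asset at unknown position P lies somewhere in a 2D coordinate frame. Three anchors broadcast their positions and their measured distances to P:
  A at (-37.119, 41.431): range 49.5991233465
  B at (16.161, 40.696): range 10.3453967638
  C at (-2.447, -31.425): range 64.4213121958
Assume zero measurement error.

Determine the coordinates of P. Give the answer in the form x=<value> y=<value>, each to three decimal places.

x=11.471 y=31.475

eq1: (x + 37.119)² + (y − 41.431)² = 49.5991233465²
eq2: (x − 16.161)² + (y − 40.696)² = 10.3453967638²
eq3: (x + 2.447)² + (y + 31.425)² = 64.4213121958²
eq3−eq2, eq3−eq1 (x²,y² cancel):
  37.216·x + 144.242·y = 4966.902134
  -69.344·x + 145.712·y = 3790.861916
det = 37.216·145.712 − 144.242·-69.344 = 15425.135040
x = (4966.902134·145.712 − 144.242·3790.861916) / 15425.135040 = 11.470612
y = (37.216·3790.861916 − 4966.902134·-69.344) / 15425.135040 = 31.474965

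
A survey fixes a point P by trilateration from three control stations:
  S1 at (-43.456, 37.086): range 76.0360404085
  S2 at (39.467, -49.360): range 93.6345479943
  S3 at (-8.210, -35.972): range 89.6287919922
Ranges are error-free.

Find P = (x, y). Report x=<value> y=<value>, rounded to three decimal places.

eq1: (x + 43.456)² + (y − 37.086)² = 76.0360404085²
eq2: (x − 39.467)² + (y + 49.360)² = 93.6345479943²
eq3: (x + 8.210)² + (y + 35.972)² = 89.6287919922²
eq2−eq1, eq2−eq3 (x²,y² cancel):
  -165.846·x + 172.892·y = 2255.690780
  -95.354·x + 26.776·y = -1898.556581
det = -165.846·26.776 − 172.892·-95.354 = 12045.251272
x = (2255.690780·26.776 − 172.892·-1898.556581) / 12045.251272 = 32.265298
y = (-165.846·-1898.556581 − 2255.690780·-95.354) / 12045.251272 = 43.997185

x=32.265 y=43.997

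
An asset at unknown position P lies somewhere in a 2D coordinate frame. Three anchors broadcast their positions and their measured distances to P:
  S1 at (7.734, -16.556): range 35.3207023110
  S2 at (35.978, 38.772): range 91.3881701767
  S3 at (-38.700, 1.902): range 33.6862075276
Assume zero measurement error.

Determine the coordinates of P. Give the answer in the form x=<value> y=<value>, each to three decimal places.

x=-25.318 y=-29.012

eq1: (x − 7.734)² + (y + 16.556)² = 35.3207023110²
eq2: (x − 35.978)² + (y − 38.772)² = 91.3881701767²
eq3: (x + 38.700)² + (y − 1.902)² = 33.6862075276²
eq1−eq3, eq1−eq2 (x²,y² cancel):
  -92.868·x + 36.916·y = 1280.183146
  56.488·x + 110.656·y = -4640.477061
det = -92.868·110.656 − 36.916·56.488 = -12361.712416
x = (1280.183146·110.656 − 36.916·-4640.477061) / -12361.712416 = -25.317512
y = (-92.868·-4640.477061 − 1280.183146·56.488) / -12361.712416 = -29.011906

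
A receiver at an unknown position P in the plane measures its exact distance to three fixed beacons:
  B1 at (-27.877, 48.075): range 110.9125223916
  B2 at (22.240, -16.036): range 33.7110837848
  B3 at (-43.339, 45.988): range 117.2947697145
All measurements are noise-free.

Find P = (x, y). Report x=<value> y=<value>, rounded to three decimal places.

x=24.543 y=-49.668

eq1: (x + 27.877)² + (y − 48.075)² = 110.9125223916²
eq2: (x − 22.240)² + (y + 16.036)² = 33.7110837848²
eq3: (x + 43.339)² + (y − 45.988)² = 117.2947697145²
eq3−eq2, eq3−eq1 (x²,y² cancel):
  131.158·x − 124.048·y = 9380.231663
  30.924·x + 4.174·y = 551.643068
det = 131.158·4.174 − -124.048·30.924 = 4383.513844
x = (9380.231663·4.174 − -124.048·551.643068) / 4383.513844 = 24.542709
y = (131.158·551.643068 − 9380.231663·30.924) / 4383.513844 = -49.668346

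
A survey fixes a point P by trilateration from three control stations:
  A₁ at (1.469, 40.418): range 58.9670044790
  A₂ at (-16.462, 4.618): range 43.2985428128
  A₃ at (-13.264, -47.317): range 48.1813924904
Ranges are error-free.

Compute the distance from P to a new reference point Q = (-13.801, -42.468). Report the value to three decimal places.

45.472

eq1: (x − 1.469)² + (y − 40.418)² = 58.9670044790²
eq2: (x + 16.462)² + (y − 4.618)² = 43.2985428128²
eq3: (x + 13.264)² + (y + 47.317)² = 48.1813924904²
eq3−eq2, eq3−eq1 (x²,y² cancel):
  -6.396·x + 103.870·y = -1675.826044
  29.466·x + 175.470·y = -1934.720535
det = -6.396·175.470 − 103.870·29.466 = -4182.939540
x = (-1675.826044·175.470 − 103.870·-1934.720535) / -4182.939540 = 22.256543
y = (-6.396·-1934.720535 − -1675.826044·29.466) / -4182.939540 = -14.763389
|P − Q| = √((22.256543 − -13.801)² + (-14.763389 − -42.468)²) = 45.471880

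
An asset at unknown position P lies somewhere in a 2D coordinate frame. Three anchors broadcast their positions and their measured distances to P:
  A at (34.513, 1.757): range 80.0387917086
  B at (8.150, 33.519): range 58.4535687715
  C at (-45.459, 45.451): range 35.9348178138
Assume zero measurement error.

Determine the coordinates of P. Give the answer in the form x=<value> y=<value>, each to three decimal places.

x=-45.149 y=9.518

eq1: (x − 34.513)² + (y − 1.757)² = 80.0387917086²
eq2: (x − 8.150)² + (y − 33.519)² = 58.4535687715²
eq3: (x + 45.459)² + (y − 45.451)² = 35.9348178138²
eq1−eq3, eq1−eq2 (x²,y² cancel):
  -159.944·x + 87.388·y = 8052.976911
  -52.726·x + 63.524·y = 2985.100119
det = -159.944·63.524 − 87.388·-52.726 = -5552.662968
x = (8052.976911·63.524 − 87.388·2985.100119) / -5552.662968 = -45.148675
y = (-159.944·2985.100119 − 8052.976911·-52.726) / -5552.662968 = 9.517522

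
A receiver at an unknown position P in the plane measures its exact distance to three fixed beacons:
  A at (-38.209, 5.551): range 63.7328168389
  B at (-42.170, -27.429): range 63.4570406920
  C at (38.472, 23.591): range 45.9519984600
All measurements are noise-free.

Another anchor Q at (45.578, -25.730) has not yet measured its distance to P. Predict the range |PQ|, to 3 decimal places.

25.834

eq1: (x + 38.209)² + (y − 5.551)² = 63.7328168389²
eq2: (x + 42.170)² + (y + 27.429)² = 63.4570406920²
eq3: (x − 38.472)² + (y − 23.591)² = 45.9519984600²
eq1−eq3, eq1−eq2 (x²,y² cancel):
  153.362·x + 36.080·y = 2496.174563
  -7.922·x − 65.960·y = 1074.993588
det = 153.362·-65.960 − 36.080·-7.922 = -9829.931760
x = (2496.174563·-65.960 − 36.080·1074.993588) / -9829.931760 = 20.695306
y = (153.362·1074.993588 − 2496.174563·-7.922) / -9829.931760 = -18.783229
|P − Q| = √((20.695306 − 45.578)² + (-18.783229 − -25.730)²) = 25.834204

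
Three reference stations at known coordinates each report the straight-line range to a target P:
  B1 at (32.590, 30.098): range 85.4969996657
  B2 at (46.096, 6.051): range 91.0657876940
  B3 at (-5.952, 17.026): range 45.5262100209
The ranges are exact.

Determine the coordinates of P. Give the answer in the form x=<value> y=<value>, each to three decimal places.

x=-43.847 y=-8.205

eq1: (x − 32.590)² + (y − 30.098)² = 85.4969996657²
eq2: (x − 46.096)² + (y − 6.051)² = 91.0657876940²
eq3: (x + 5.952)² + (y − 17.026)² = 45.5262100209²
eq2−eq1, eq2−eq3 (x²,y² cancel):
  -27.012·x + 48.094·y = 789.782623
  -104.096·x + 21.950·y = 4384.197052
det = -27.012·21.950 − 48.094·-104.096 = 4413.479624
x = (789.782623·21.950 − 48.094·4384.197052) / 4413.479624 = -43.847001
y = (-27.012·4384.197052 − 789.782623·-104.096) / 4413.479624 = -8.205027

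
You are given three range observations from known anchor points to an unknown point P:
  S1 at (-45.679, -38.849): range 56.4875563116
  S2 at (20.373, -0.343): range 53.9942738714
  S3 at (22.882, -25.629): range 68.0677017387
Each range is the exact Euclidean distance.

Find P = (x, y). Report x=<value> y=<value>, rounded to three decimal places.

eq1: (x + 45.679)² + (y + 38.849)² = 56.4875563116²
eq2: (x − 20.373)² + (y + 0.343)² = 53.9942738714²
eq3: (x − 22.882)² + (y + 25.629)² = 68.0677017387²
eq3−eq1, eq3−eq2 (x²,y² cancel):
  -137.122·x − 26.440·y = 3857.752279
  -5.018·x + 50.572·y = 952.575622
det = -137.122·50.572 − -26.440·-5.018 = -7067.209704
x = (3857.752279·50.572 − -26.440·952.575622) / -7067.209704 = -31.169352
y = (-137.122·952.575622 − 3857.752279·-5.018) / -7067.209704 = 15.743253

x=-31.169 y=15.743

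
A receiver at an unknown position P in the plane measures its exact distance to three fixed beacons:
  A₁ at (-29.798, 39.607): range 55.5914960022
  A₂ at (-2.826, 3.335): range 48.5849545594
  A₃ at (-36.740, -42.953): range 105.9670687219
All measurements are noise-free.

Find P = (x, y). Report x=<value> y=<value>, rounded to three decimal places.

x=25.710 y=42.657

eq1: (x + 29.798)² + (y − 39.607)² = 55.5914960022²
eq2: (x + 2.826)² + (y − 3.335)² = 48.5849545594²
eq3: (x + 36.740)² + (y + 42.953)² = 105.9670687219²
eq1−eq3, eq1−eq2 (x²,y² cancel):
  -13.884·x − 165.120·y = -7400.452670
  53.944·x − 72.544·y = -1707.610134
det = -13.884·-72.544 − -165.120·53.944 = 9914.434176
x = (-7400.452670·-72.544 − -165.120·-1707.610134) / 9914.434176 = 25.709773
y = (-13.884·-1707.610134 − -7400.452670·53.944) / 9914.434176 = 42.656845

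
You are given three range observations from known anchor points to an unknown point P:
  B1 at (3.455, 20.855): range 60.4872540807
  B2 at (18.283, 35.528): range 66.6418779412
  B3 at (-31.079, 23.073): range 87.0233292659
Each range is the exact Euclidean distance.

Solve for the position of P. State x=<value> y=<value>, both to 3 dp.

x=39.679 y=-27.586

eq1: (x − 3.455)² + (y − 20.855)² = 60.4872540807²
eq2: (x − 18.283)² + (y − 35.528)² = 66.6418779412²
eq3: (x + 31.079)² + (y − 23.073)² = 87.0233292659²
eq2−eq3, eq2−eq1 (x²,y² cancel):
  -98.724·x − 24.910·y = -3230.159244
  -29.656·x − 29.346·y = -367.206834
det = -98.724·-29.346 − -24.910·-29.656 = 2158.423544
x = (-3230.159244·-29.346 − -24.910·-367.206834) / 2158.423544 = 39.679483
y = (-98.724·-367.206834 − -3230.159244·-29.656) / 2158.423544 = -27.585631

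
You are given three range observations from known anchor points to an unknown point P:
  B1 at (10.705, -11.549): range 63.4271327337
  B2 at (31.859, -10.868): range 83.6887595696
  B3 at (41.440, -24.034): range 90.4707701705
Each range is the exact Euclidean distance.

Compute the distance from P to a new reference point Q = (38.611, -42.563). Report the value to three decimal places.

eq1: (x − 10.705)² + (y + 11.549)² = 63.4271327337²
eq2: (x − 31.859)² + (y + 10.868)² = 83.6887595696²
eq3: (x − 41.440)² + (y + 24.034)² = 90.4707701705²
eq2−eq1, eq2−eq3 (x²,y² cancel):
  -42.308·x − 1.362·y = 2095.674432
  19.162·x − 26.332·y = -19.354326
det = -42.308·-26.332 − -1.362·19.162 = 1140.152900
x = (2095.674432·-26.332 − -1.362·-19.354326) / 1140.152900 = -48.423031
y = (-42.308·-19.354326 − 2095.674432·19.162) / 1140.152900 = -34.502803
|P − Q| = √((-48.423031 − 38.611)² + (-34.502803 − -42.563)²) = 87.406461

87.406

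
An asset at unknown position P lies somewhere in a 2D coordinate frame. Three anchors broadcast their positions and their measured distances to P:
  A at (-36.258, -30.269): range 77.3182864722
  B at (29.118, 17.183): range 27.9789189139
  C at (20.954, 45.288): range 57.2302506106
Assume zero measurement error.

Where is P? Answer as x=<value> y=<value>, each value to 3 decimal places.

x=38.161 y=-9.294

eq1: (x + 36.258)² + (y + 30.269)² = 77.3182864722²
eq2: (x − 29.118)² + (y − 17.183)² = 27.9789189139²
eq3: (x − 20.954)² + (y − 45.288)² = 57.2302506106²
eq2−eq3, eq2−eq1 (x²,y² cancel):
  -16.328·x + 56.210·y = -1145.522034
  -130.752·x − 94.904·y = -4107.556007
det = -16.328·-94.904 − 56.210·-130.752 = 8899.162432
x = (-1145.522034·-94.904 − 56.210·-4107.556007) / 8899.162432 = 38.160934
y = (-16.328·-4107.556007 − -1145.522034·-130.752) / 8899.162432 = -9.294259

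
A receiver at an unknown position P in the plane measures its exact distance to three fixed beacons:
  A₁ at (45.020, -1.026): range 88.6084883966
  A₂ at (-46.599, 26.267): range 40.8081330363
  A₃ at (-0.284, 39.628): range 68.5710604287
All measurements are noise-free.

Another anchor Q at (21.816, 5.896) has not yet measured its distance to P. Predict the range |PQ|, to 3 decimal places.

eq1: (x − 45.020)² + (y + 1.026)² = 88.6084883966²
eq2: (x + 46.599)² + (y − 26.267)² = 40.8081330363²
eq3: (x + 0.284)² + (y − 39.628)² = 68.5710604287²
eq3−eq2, eq3−eq1 (x²,y² cancel):
  -92.630·x − 26.722·y = 4327.649656
  90.608·x − 81.308·y = -2692.079852
det = -92.630·-81.308 − -26.722·90.608 = 9952.787016
x = (4327.649656·-81.308 − -26.722·-2692.079852) / 9952.787016 = -42.582072
y = (-92.630·-2692.079852 − 4327.649656·90.608) / 9952.787016 = -14.342950
|P − Q| = √((-42.582072 − 21.816)² + (-14.342950 − 5.896)²) = 67.503532

67.504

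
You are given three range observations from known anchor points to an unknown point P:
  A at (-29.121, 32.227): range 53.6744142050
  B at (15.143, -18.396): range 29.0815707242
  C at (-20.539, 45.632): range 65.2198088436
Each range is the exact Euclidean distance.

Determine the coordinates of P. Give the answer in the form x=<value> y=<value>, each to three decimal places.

x=-13.926 y=-19.252

eq1: (x + 29.121)² + (y − 32.227)² = 53.6744142050²
eq2: (x − 15.143)² + (y + 18.396)² = 29.0815707242²
eq3: (x + 20.539)² + (y − 45.632)² = 65.2198088436²
eq2−eq3, eq2−eq1 (x²,y² cancel):
  -71.364·x + 128.056·y = -1471.479030
  -88.528·x + 101.246·y = -716.316079
det = -71.364·101.246 − 128.056·-88.528 = 4111.222024
x = (-1471.479030·101.246 − 128.056·-716.316079) / 4111.222024 = -13.925980
y = (-71.364·-716.316079 − -1471.479030·-88.528) / 4111.222024 = -19.251676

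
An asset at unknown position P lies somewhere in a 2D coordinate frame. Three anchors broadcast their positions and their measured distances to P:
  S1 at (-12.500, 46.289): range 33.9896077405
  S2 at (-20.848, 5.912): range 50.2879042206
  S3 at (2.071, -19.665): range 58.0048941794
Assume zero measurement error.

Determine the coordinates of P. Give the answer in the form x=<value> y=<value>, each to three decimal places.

x=19.758 y=35.578

eq1: (x + 12.500)² + (y − 46.289)² = 33.9896077405²
eq2: (x + 20.848)² + (y − 5.912)² = 50.2879042206²
eq3: (x − 2.071)² + (y + 19.665)² = 58.0048941794²
eq2−eq1, eq2−eq3 (x²,y² cancel):
  16.696·x + 80.754·y = 3202.910550
  45.838·x − 51.154·y = -914.284020
det = 16.696·-51.154 − 80.754·45.838 = -4555.669036
x = (3202.910550·-51.154 − 80.754·-914.284020) / -4555.669036 = 19.757712
y = (16.696·-914.284020 − 3202.910550·45.838) / -4555.669036 = 35.577628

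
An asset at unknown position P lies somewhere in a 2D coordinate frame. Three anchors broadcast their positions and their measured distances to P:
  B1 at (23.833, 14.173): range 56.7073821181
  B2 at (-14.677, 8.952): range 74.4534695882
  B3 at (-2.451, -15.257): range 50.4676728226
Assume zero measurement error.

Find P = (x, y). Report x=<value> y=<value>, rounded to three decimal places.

eq1: (x − 23.833)² + (y − 14.173)² = 56.7073821181²
eq2: (x + 14.677)² + (y − 8.952)² = 74.4534695882²
eq3: (x + 2.451)² + (y + 15.257)² = 50.4676728226²
eq3−eq1, eq3−eq2 (x²,y² cancel):
  52.568·x + 58.860·y = -138.638819
  -24.452·x + 48.418·y = -2939.563951
det = 52.568·48.418 − 58.860·-24.452 = 3984.482144
x = (-138.638819·48.418 − 58.860·-2939.563951) / 3984.482144 = 41.739457
y = (52.568·-2939.563951 − -138.638819·-24.452) / 3984.482144 = -39.633003

x=41.739 y=-39.633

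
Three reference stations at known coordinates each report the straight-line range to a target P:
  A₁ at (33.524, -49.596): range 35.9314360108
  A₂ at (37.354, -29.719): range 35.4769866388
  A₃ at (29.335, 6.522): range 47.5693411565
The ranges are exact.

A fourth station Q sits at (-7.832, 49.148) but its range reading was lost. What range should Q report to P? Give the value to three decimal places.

eq1: (x − 33.524)² + (y + 49.596)² = 35.9314360108²
eq2: (x − 37.354)² + (y + 29.719)² = 35.4769866388²
eq3: (x − 29.335)² + (y − 6.522)² = 47.5693411565²
eq1−eq2, eq1−eq3 (x²,y² cancel):
  7.660·x + 39.754·y = -1272.630002
  -8.378·x + 112.236·y = -3652.317207
det = 7.660·112.236 − 39.754·-8.378 = 1192.786772
x = (-1272.630002·112.236 − 39.754·-3652.317207) / 1192.786772 = 1.977988
y = (7.660·-3652.317207 − -1272.630002·-8.378) / 1192.786772 = -32.393756
|P − Q| = √((1.977988 − -7.832)² + (-32.393756 − 49.148)²) = 82.129738

82.130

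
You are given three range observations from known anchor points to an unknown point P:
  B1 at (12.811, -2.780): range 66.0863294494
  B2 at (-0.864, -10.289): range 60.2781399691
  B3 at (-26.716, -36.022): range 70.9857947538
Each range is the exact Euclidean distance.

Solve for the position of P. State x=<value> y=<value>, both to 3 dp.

x=-42.654 y=33.152

eq1: (x − 12.811)² + (y + 2.780)² = 66.0863294494²
eq2: (x + 0.864)² + (y + 10.289)² = 60.2781399691²
eq3: (x + 26.716)² + (y + 36.022)² = 70.9857947538²
eq1−eq3, eq1−eq2 (x²,y² cancel):
  -79.054·x − 66.484·y = 1167.898902
  -27.350·x − 15.018·y = 668.708678
det = -79.054·-15.018 − -66.484·-27.350 = -631.104428
x = (1167.898902·-15.018 − -66.484·668.708678) / -631.104428 = -42.653673
y = (-79.054·668.708678 − 1167.898902·-27.350) / -631.104428 = 33.151504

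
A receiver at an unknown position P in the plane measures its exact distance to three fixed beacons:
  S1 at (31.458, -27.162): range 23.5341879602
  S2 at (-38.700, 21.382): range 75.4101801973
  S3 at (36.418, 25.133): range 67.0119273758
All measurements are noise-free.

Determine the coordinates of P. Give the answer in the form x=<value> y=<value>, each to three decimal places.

eq1: (x − 31.458)² + (y + 27.162)² = 23.5341879602²
eq2: (x + 38.700)² + (y − 21.382)² = 75.4101801973²
eq3: (x − 36.418)² + (y − 25.133)² = 67.0119273758²
eq2−eq3, eq2−eq1 (x²,y² cancel):
  150.236·x + 7.502·y = 1199.155356
  140.316·x − 97.088·y = 4905.337358
det = 150.236·-97.088 − 7.502·140.316 = -15638.763400
x = (1199.155356·-97.088 − 7.502·4905.337358) / -15638.763400 = 9.797670
y = (150.236·4905.337358 − 1199.155356·140.316) / -15638.763400 = -36.364613

x=9.798 y=-36.365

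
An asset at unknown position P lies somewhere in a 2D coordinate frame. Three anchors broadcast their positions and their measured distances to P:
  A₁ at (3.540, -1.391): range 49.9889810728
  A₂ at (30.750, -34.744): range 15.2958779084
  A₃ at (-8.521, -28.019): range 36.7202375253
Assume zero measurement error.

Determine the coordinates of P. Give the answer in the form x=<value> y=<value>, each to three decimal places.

x=22.520 y=-47.637

eq1: (x − 3.540)² + (y + 1.391)² = 49.9889810728²
eq2: (x − 30.750)² + (y + 34.744)² = 15.2958779084²
eq3: (x + 8.521)² + (y + 28.019)² = 36.7202375253²
eq1−eq3, eq1−eq2 (x²,y² cancel):
  -24.122·x − 53.256·y = 1993.727706
  54.420·x − 66.706·y = 4403.175903
det = -24.122·-66.706 − -53.256·54.420 = 4507.273652
x = (1993.727706·-66.706 − -53.256·4403.175903) / 4507.273652 = 22.519586
y = (-24.122·4403.175903 − 1993.727706·54.420) / 4507.273652 = -47.636795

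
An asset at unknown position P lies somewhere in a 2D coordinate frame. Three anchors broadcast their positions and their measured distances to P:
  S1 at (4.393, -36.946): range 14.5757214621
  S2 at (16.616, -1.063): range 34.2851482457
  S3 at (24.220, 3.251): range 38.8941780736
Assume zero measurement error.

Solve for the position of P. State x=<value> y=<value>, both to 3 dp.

eq1: (x − 4.393)² + (y + 36.946)² = 14.5757214621²
eq2: (x − 16.616)² + (y + 1.063)² = 34.2851482457²
eq3: (x − 24.220)² + (y − 3.251)² = 38.8941780736²
eq3−eq2, eq3−eq1 (x²,y² cancel):
  -15.208·x − 8.628·y = 17.329722
  -39.654·x − 80.394·y = 2087.433396
det = -15.208·-80.394 − -8.628·-39.654 = 880.497240
x = (17.329722·-80.394 − -8.628·2087.433396) / 880.497240 = 18.872484
y = (-15.208·2087.433396 − 17.329722·-39.654) / 880.497240 = -35.273812

x=18.872 y=-35.274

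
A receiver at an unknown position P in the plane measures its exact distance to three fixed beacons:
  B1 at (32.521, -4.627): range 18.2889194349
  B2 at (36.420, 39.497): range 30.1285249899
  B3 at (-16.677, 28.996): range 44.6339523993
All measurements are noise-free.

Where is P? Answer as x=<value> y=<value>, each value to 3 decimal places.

eq1: (x − 32.521)² + (y + 4.627)² = 18.2889194349²
eq2: (x − 36.420)² + (y − 39.497)² = 30.1285249899²
eq3: (x + 16.677)² + (y − 28.996)² = 44.6339523993²
eq2−eq3, eq2−eq1 (x²,y² cancel):
  -106.194·x − 21.002·y = -2852.000753
  -7.798·x − 88.248·y = -1234.161395
det = -106.194·-88.248 − -21.002·-7.798 = 9207.634516
x = (-2852.000753·-88.248 − -21.002·-1234.161395) / 9207.634516 = 24.519164
y = (-106.194·-1234.161395 − -2852.000753·-7.798) / 9207.634516 = 11.818522

x=24.519 y=11.819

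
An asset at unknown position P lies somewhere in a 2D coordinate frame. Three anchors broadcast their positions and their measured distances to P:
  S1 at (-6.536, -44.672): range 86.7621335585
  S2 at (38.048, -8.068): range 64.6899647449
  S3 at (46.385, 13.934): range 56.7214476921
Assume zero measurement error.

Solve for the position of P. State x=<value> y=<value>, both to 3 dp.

x=-2.898 y=42.014

eq1: (x + 6.536)² + (y + 44.672)² = 86.7621335585²
eq2: (x − 38.048)² + (y + 8.068)² = 64.6899647449²
eq3: (x − 46.385)² + (y − 13.934)² = 56.7214476921²
eq2−eq1, eq2−eq3 (x²,y² cancel):
  -89.168·x − 73.208·y = -2817.312329
  16.674·x + 44.004·y = 1800.450563
det = -89.168·44.004 − -73.208·16.674 = -2703.078480
x = (-2817.312329·44.004 − -73.208·1800.450563) / -2703.078480 = -2.898315
y = (-89.168·1800.450563 − -2817.312329·16.674) / -2703.078480 = 42.013841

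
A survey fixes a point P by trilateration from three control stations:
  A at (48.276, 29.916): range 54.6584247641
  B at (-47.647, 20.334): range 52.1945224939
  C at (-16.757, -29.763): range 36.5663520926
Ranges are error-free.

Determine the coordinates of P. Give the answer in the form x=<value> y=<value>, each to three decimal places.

eq1: (x − 48.276)² + (y − 29.916)² = 54.6584247641²
eq2: (x + 47.647)² + (y − 20.334)² = 52.1945224939²
eq3: (x + 16.757)² + (y + 29.763)² = 36.5663520926²
eq1−eq2, eq1−eq3 (x²,y² cancel):
  -191.846·x − 19.164·y = -278.555848
  -130.066·x − 119.358·y = -408.460722
det = -191.846·-119.358 − -19.164·-130.066 = 20405.770044
x = (-278.555848·-119.358 − -19.164·-408.460722) / 20405.770044 = 1.245732
y = (-191.846·-408.460722 − -278.555848·-130.066) / 20405.770044 = 2.064657

x=1.246 y=2.065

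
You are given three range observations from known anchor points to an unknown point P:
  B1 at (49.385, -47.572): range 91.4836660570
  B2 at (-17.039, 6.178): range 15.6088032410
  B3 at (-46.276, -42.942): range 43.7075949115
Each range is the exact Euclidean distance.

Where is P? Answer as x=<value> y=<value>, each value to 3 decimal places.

x=-30.127 y=-2.327

eq1: (x − 49.385)² + (y + 47.572)² = 91.4836660570²
eq2: (x + 17.039)² + (y − 6.178)² = 15.6088032410²
eq3: (x + 46.276)² + (y + 42.942)² = 43.7075949115²
eq2−eq3, eq2−eq1 (x²,y² cancel):
  -58.474·x − 98.240·y = 1990.269221
  132.848·x − 107.500·y = -3752.148213
det = -58.474·-107.500 − -98.240·132.848 = 19336.942520
x = (1990.269221·-107.500 − -98.240·-3752.148213) / 19336.942520 = -30.127047
y = (-58.474·-3752.148213 − 1990.269221·132.848) / 19336.942520 = -2.327161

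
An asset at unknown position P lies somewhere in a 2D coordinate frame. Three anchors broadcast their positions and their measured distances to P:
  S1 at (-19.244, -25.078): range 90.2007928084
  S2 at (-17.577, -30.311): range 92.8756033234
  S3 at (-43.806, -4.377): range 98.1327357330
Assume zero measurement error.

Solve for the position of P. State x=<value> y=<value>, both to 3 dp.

x=44.200 y=39.039

eq1: (x + 19.244)² + (y + 25.078)² = 90.2007928084²
eq2: (x + 17.577)² + (y + 30.311)² = 92.8756033234²
eq3: (x + 43.806)² + (y + 4.377)² = 98.1327357330²
eq1−eq2, eq1−eq3 (x²,y² cancel):
  3.334·x − 10.466·y = -261.224639
  -49.124·x + 41.402·y = -554.964654
det = 3.334·41.402 − -10.466·-49.124 = -376.097516
x = (-261.224639·41.402 − -10.466·-554.964654) / -376.097516 = 44.199927
y = (3.334·-554.964654 − -261.224639·-49.124) / -376.097516 = 39.039480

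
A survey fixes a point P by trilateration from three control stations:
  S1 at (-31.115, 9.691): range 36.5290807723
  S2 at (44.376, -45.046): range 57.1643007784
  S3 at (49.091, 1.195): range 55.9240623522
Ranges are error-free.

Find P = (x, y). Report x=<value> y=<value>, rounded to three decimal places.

x=-4.377 y=-15.197

eq1: (x + 31.115)² + (y − 9.691)² = 36.5290807723²
eq2: (x − 44.376)² + (y + 45.046)² = 57.1643007784²
eq3: (x − 49.091)² + (y − 1.195)² = 55.9240623522²
eq3−eq2, eq3−eq1 (x²,y² cancel):
  -9.430·x − 92.482·y = 1446.760652
  -160.412·x + 16.992·y = 443.831408
det = -9.430·16.992 − -92.482·-160.412 = -14995.457144
x = (1446.760652·16.992 − -92.482·443.831408) / -14995.457144 = -4.376644
y = (-9.430·443.831408 − 1446.760652·-160.412) / -14995.457144 = -15.197432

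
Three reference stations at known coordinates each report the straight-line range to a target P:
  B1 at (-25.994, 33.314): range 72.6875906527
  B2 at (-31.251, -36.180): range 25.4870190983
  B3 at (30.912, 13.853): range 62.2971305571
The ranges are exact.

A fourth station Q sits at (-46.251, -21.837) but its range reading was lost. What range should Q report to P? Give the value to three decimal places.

43.059

eq1: (x + 25.994)² + (y − 33.314)² = 72.6875906527²
eq2: (x + 31.251)² + (y + 36.180)² = 25.4870190983²
eq3: (x − 30.912)² + (y − 13.853)² = 62.2971305571²
eq1−eq2, eq1−eq3 (x²,y² cancel):
  -10.514·x − 138.988·y = 5134.004461
  113.812·x − 38.922·y = 764.500080
det = -10.514·-38.922 − -138.988·113.812 = 16227.728164
x = (5134.004461·-38.922 − -138.988·764.500080) / 16227.728164 = -5.766019
y = (-10.514·764.500080 − 5134.004461·113.812) / 16227.728164 = -36.502292
|P − Q| = √((-5.766019 − -46.251)² + (-36.502292 − -21.837)²) = 43.059314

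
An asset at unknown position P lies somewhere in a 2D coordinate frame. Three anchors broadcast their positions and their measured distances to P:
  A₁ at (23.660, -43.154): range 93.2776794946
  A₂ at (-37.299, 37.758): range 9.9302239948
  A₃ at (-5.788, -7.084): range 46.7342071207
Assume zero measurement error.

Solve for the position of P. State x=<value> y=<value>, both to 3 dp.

x=-36.845 y=27.838

eq1: (x − 23.660)² + (y + 43.154)² = 93.2776794946²
eq2: (x + 37.299)² + (y − 37.758)² = 9.9302239948²
eq3: (x + 5.788)² + (y + 7.084)² = 46.7342071207²
eq3−eq1, eq3−eq2 (x²,y² cancel):
  58.896·x − 72.140·y = -4178.260061
  -63.022·x + 89.684·y = 4818.674732
det = 58.896·89.684 − -72.140·-63.022 = 735.621784
x = (-4178.260061·89.684 − -72.140·4818.674732) / 735.621784 = -36.844858
y = (58.896·4818.674732 − -4178.260061·-63.022) / 735.621784 = 27.838166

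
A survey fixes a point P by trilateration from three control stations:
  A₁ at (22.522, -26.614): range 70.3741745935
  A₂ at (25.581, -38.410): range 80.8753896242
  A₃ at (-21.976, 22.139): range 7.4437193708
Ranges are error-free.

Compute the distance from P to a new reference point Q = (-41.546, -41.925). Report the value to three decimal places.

eq1: (x − 22.522)² + (y + 26.614)² = 70.3741745935²
eq2: (x − 25.581)² + (y + 38.410)² = 80.8753896242²
eq3: (x + 21.976)² + (y − 22.139)² = 7.4437193708²
eq3−eq1, eq3−eq2 (x²,y² cancel):
  88.996·x − 97.506·y = -4654.649909
  95.114·x − 121.098·y = -5328.783925
det = 88.996·-121.098 − -97.506·95.114 = -1503.051924
x = (-4654.649909·-121.098 − -97.506·-5328.783925) / -1503.051924 = -29.327256
y = (88.996·-5328.783925 − -4654.649909·95.114) / -1503.051924 = 20.969391
|P − Q| = √((-29.327256 − -41.546)² + (20.969391 − -41.925)²) = 64.070290

64.070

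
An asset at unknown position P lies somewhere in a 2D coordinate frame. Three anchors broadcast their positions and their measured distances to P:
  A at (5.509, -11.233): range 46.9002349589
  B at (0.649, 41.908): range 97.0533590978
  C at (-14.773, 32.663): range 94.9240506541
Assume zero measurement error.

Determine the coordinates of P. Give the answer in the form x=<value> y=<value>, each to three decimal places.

eq1: (x − 5.509)² + (y + 11.233)² = 46.9002349589²
eq2: (x − 0.649)² + (y − 41.908)² = 97.0533590978²
eq3: (x + 14.773)² + (y − 32.663)² = 94.9240506541²
eq1−eq2, eq1−eq3 (x²,y² cancel):
  -9.720·x + 106.282·y = -5619.550178
  -40.564·x + 87.792·y = -5682.359625
det = -9.720·87.792 − 106.282·-40.564 = 3457.884808
x = (-5619.550178·87.792 − 106.282·-5682.359625) / 3457.884808 = 31.979375
y = (-9.720·-5682.359625 − -5619.550178·-40.564) / 3457.884808 = -49.949292

x=31.979 y=-49.949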